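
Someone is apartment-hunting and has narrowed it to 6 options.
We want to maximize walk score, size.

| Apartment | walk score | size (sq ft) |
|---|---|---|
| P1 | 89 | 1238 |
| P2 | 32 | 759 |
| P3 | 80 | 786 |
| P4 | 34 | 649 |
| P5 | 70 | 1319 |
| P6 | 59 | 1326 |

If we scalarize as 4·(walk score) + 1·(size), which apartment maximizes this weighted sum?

P5

P1: 4·89 + 1·1238 = 1594
P2: 4·32 + 1·759 = 887
P3: 4·80 + 1·786 = 1106
P4: 4·34 + 1·649 = 785
P5: 4·70 + 1·1319 = 1599
P6: 4·59 + 1·1326 = 1562
Highest: P5 at 1599.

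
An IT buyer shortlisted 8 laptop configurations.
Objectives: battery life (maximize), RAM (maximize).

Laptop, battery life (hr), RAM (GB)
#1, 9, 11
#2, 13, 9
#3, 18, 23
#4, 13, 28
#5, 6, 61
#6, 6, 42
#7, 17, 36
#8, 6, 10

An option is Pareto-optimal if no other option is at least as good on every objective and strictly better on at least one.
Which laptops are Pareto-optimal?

#3, #5, #7

#1: dominated by #3 (battery life 18≥9, RAM 23≥11).
#2: dominated by #3 (battery life 18≥13, RAM 23≥9).
#3: not dominated (best battery life).
#4: dominated by #7 (battery life 17≥13, RAM 36≥28).
#5: not dominated (best RAM).
#6: dominated by #5 (battery life 6≥6, RAM 61≥42).
#7: not dominated.
#8: dominated by #1 (battery life 9≥6, RAM 11≥10).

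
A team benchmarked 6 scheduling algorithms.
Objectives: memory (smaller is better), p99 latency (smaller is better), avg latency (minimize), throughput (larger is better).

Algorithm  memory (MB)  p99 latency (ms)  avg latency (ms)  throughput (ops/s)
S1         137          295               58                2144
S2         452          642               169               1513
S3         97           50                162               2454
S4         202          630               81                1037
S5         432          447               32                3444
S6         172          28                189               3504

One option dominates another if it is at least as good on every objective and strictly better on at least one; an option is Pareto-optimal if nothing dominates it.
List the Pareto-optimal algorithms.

S1, S3, S5, S6

S1: not dominated.
S2: dominated by S1 (memory 137≤452, p99 latency 295≤642, avg latency 58≤169, throughput 2144≥1513).
S3: not dominated (best memory).
S4: dominated by S1 (memory 137≤202, p99 latency 295≤630, avg latency 58≤81, throughput 2144≥1037).
S5: not dominated (best avg latency).
S6: not dominated (best p99 latency).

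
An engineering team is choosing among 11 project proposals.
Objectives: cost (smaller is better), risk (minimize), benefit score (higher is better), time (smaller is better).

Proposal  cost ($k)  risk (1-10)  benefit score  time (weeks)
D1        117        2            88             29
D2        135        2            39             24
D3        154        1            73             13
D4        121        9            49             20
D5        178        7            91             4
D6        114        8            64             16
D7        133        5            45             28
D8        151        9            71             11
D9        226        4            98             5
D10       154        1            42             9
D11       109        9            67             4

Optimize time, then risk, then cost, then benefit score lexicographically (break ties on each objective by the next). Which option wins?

D5

First minimize time: best is 4, kept {D5, D11}.
Then minimize risk: best is 7, kept {D5}.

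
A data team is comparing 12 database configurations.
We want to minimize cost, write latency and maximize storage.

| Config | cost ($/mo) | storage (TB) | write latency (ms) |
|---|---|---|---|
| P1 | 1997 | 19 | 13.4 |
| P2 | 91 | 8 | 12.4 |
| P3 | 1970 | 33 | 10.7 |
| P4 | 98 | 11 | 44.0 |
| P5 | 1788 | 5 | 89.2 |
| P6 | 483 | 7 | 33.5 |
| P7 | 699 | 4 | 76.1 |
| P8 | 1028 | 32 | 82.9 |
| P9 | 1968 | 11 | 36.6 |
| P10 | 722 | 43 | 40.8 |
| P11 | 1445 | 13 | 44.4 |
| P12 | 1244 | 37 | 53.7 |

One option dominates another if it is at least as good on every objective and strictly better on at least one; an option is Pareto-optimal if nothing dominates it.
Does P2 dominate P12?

P2 vs P12: P2 is worse on storage (8 vs 37), so it does not dominate P12.

No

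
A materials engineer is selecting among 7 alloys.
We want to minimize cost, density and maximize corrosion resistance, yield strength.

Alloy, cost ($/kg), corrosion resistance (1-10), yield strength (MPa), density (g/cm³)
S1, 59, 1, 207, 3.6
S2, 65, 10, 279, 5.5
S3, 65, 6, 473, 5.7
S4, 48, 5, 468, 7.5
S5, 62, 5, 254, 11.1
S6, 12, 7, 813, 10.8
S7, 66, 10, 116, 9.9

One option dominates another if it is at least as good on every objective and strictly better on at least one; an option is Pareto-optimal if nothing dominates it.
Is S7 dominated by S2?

S2 vs S7: cost 65≤66, corrosion resistance 10≥10, yield strength 279≥116, density 5.5≤9.9 — S2 is at least as good on every objective with at least one strict improvement.

Yes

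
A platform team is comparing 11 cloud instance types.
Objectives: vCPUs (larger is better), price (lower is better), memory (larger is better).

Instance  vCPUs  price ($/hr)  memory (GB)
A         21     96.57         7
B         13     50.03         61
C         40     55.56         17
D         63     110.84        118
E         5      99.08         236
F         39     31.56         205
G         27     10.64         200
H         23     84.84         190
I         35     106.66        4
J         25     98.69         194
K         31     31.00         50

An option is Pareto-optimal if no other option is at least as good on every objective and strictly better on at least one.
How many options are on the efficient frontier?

6

A: dominated by C (vCPUs 40≥21, price 55.56≤96.57, memory 17≥7).
B: dominated by F (vCPUs 39≥13, price 31.56≤50.03, memory 205≥61).
C: not dominated.
D: not dominated (best vCPUs).
E: not dominated (best memory).
F: not dominated.
G: not dominated (best price).
H: dominated by F (vCPUs 39≥23, price 31.56≤84.84, memory 205≥190).
I: dominated by C (vCPUs 40≥35, price 55.56≤106.66, memory 17≥4).
J: dominated by F (vCPUs 39≥25, price 31.56≤98.69, memory 205≥194).
K: not dominated.
Pareto-optimal: C, D, E, F, G, K → 6.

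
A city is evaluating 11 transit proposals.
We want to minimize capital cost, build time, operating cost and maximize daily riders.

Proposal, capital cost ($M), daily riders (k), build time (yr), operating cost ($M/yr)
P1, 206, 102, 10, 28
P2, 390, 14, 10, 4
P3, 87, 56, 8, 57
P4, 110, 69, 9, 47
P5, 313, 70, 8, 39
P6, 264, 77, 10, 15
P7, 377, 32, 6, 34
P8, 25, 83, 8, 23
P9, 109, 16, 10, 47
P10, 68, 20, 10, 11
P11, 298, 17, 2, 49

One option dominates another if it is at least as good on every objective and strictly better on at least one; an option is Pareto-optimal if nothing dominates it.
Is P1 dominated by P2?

P2 vs P1: P2 is worse on capital cost (390 vs 206), so it does not dominate P1.

No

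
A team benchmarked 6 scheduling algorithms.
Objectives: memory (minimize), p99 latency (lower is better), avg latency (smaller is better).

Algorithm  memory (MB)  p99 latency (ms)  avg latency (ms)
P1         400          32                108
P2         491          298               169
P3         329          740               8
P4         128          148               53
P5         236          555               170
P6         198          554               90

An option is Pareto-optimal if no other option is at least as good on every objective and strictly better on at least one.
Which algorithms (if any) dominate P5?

P4: memory 128≤236, p99 latency 148≤555, avg latency 53≤170 — dominates P5.
P6: memory 198≤236, p99 latency 554≤555, avg latency 90≤170 — dominates P5.
Others (P1, P2, P3) are each worse than P5 on at least one objective.

P4, P6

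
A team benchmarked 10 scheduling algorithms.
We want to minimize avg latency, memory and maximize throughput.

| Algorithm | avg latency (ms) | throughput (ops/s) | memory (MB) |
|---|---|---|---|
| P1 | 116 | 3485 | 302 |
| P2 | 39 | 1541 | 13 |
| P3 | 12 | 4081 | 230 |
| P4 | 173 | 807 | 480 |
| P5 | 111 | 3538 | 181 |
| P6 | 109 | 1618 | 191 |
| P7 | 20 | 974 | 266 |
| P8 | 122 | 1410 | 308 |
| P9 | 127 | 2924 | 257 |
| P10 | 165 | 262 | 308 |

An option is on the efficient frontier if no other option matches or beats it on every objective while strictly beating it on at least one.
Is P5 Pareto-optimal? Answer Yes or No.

P1: worse on avg latency (116 vs 111).
P2: worse on throughput (1541 vs 3538).
P3: worse on memory (230 vs 181).
P4: worse on avg latency (173 vs 111).
P6: worse on throughput (1618 vs 3538).
P7: worse on throughput (974 vs 3538).
P8: worse on avg latency (122 vs 111).
P9: worse on avg latency (127 vs 111).
P10: worse on avg latency (165 vs 111).
No option is at least as good as P5 on every objective and strictly better on one.

Yes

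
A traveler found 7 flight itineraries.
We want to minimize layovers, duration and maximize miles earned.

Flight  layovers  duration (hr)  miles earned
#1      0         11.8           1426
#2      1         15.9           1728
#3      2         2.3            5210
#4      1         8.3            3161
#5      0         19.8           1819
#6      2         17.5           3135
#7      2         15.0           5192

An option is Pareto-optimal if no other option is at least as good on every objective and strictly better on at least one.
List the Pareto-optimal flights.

#1: not dominated.
#2: dominated by #4 (layovers 1≤1, duration 8.3≤15.9, miles earned 3161≥1728).
#3: not dominated (best duration).
#4: not dominated.
#5: not dominated.
#6: dominated by #3 (layovers 2≤2, duration 2.3≤17.5, miles earned 5210≥3135).
#7: dominated by #3 (layovers 2≤2, duration 2.3≤15.0, miles earned 5210≥5192).

#1, #3, #4, #5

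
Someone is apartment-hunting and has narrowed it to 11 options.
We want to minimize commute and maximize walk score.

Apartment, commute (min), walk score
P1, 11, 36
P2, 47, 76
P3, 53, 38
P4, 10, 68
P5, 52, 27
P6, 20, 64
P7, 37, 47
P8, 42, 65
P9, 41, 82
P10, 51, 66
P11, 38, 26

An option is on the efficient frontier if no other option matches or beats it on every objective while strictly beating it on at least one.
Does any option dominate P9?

No

P1: worse on walk score (36 vs 82).
P2: worse on commute (47 vs 41).
P3: worse on commute (53 vs 41).
P4: worse on walk score (68 vs 82).
P5: worse on commute (52 vs 41).
P6: worse on walk score (64 vs 82).
P7: worse on walk score (47 vs 82).
P8: worse on commute (42 vs 41).
P10: worse on commute (51 vs 41).
P11: worse on walk score (26 vs 82).
No option is at least as good as P9 on every objective and strictly better on one.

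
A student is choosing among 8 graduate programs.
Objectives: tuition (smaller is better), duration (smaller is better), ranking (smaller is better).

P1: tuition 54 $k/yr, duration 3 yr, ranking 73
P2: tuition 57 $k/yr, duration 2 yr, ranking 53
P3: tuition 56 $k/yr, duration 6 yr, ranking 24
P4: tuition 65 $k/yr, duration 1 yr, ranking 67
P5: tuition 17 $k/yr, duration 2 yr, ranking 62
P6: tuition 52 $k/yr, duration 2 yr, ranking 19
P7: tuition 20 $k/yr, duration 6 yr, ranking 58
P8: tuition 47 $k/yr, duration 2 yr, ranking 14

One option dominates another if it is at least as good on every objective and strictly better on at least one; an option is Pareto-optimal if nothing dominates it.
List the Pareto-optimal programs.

P1: dominated by P5 (tuition 17≤54, duration 2≤3, ranking 62≤73).
P2: dominated by P6 (tuition 52≤57, duration 2≤2, ranking 19≤53).
P3: dominated by P6 (tuition 52≤56, duration 2≤6, ranking 19≤24).
P4: not dominated (best duration).
P5: not dominated (best tuition).
P6: dominated by P8 (tuition 47≤52, duration 2≤2, ranking 14≤19).
P7: not dominated.
P8: not dominated (best ranking).

P4, P5, P7, P8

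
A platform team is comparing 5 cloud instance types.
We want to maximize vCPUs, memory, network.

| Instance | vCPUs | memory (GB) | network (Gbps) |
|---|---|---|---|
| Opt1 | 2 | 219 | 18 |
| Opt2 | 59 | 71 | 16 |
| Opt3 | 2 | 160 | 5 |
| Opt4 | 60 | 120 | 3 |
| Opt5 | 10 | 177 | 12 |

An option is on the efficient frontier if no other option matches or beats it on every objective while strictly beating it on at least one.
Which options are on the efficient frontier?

Opt1, Opt2, Opt4, Opt5

Opt1: not dominated (best memory).
Opt2: not dominated.
Opt3: dominated by Opt1 (vCPUs 2≥2, memory 219≥160, network 18≥5).
Opt4: not dominated (best vCPUs).
Opt5: not dominated.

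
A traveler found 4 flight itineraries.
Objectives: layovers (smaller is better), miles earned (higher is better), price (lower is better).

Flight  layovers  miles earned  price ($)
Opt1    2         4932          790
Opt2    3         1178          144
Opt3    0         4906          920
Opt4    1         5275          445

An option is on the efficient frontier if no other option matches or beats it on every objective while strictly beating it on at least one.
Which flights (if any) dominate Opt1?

Opt4: layovers 1≤2, miles earned 5275≥4932, price 445≤790 — dominates Opt1.
Others (Opt2, Opt3) are each worse than Opt1 on at least one objective.

Opt4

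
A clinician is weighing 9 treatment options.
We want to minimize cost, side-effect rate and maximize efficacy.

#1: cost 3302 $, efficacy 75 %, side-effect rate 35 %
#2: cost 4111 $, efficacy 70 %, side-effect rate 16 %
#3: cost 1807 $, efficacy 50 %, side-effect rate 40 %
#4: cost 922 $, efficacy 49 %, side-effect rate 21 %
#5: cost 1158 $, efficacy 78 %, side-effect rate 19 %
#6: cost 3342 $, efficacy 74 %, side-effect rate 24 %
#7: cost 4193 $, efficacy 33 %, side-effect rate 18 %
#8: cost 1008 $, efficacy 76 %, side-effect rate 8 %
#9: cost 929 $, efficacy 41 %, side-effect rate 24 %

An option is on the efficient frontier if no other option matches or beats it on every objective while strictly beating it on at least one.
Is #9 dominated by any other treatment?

#4 vs #9: cost 922≤929, efficacy 49≥41, side-effect rate 21≤24 — #4 is at least as good on every objective and strictly better on at least one, so #4 dominates #9.

Yes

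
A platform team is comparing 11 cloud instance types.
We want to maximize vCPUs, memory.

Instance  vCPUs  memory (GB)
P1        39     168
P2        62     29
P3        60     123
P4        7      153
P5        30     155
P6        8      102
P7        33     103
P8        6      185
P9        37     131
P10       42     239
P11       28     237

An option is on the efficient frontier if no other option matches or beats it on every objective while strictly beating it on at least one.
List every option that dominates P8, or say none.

P10, P11

P10: vCPUs 42≥6, memory 239≥185 — dominates P8.
P11: vCPUs 28≥6, memory 237≥185 — dominates P8.
Others (P1, P2, P3, P4, P5, P6, P7, P9) are each worse than P8 on at least one objective.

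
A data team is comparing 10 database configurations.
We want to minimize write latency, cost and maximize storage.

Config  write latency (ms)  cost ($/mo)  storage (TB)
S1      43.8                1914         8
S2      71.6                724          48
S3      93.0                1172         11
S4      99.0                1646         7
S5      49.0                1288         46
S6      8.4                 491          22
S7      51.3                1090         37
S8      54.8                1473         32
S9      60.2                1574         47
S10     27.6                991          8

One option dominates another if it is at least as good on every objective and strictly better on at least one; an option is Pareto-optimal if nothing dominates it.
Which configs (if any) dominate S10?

S6

S6: write latency 8.4≤27.6, cost 491≤991, storage 22≥8 — dominates S10.
Others (S1, S2, S3, S4, S5, S7, S8, S9) are each worse than S10 on at least one objective.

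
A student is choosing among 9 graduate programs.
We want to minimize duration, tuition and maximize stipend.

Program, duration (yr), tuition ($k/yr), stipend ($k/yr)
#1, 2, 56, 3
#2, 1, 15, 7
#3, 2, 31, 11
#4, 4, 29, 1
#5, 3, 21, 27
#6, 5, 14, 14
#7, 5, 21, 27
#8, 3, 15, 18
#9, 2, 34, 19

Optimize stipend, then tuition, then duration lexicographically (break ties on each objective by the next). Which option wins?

First maximize stipend: best is 27, kept {#5, #7}.
Then minimize tuition: best is 21, kept {#5, #7}.
Then minimize duration: best is 3, kept {#5}.

#5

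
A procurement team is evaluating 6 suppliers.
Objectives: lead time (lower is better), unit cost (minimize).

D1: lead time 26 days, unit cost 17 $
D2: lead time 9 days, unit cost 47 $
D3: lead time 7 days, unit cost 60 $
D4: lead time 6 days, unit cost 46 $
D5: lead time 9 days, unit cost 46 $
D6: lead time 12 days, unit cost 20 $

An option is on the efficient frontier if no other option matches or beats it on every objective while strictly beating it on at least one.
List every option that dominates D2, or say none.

D4: lead time 6≤9, unit cost 46≤47 — dominates D2.
D5: lead time 9≤9, unit cost 46≤47 — dominates D2.
Others (D1, D3, D6) are each worse than D2 on at least one objective.

D4, D5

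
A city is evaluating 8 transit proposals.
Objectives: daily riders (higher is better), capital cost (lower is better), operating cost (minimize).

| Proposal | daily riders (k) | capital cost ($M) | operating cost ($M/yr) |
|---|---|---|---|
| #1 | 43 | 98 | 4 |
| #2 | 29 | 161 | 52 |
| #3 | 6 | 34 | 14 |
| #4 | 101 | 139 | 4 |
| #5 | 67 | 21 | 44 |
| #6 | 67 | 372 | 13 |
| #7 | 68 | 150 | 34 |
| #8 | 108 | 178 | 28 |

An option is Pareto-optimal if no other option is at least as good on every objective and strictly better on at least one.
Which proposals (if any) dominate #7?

#4

#4: daily riders 101≥68, capital cost 139≤150, operating cost 4≤34 — dominates #7.
Others (#1, #2, #3, #5, #6, #8) are each worse than #7 on at least one objective.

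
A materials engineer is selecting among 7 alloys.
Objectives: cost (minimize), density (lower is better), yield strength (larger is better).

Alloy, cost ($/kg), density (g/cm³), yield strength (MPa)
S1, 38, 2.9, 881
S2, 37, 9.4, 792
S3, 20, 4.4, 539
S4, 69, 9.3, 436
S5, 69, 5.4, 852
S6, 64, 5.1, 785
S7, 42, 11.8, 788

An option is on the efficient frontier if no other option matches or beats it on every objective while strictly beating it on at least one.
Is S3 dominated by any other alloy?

No

S1: worse on cost (38 vs 20).
S2: worse on cost (37 vs 20).
S4: worse on cost (69 vs 20).
S5: worse on cost (69 vs 20).
S6: worse on cost (64 vs 20).
S7: worse on cost (42 vs 20).
No option is at least as good as S3 on every objective and strictly better on one.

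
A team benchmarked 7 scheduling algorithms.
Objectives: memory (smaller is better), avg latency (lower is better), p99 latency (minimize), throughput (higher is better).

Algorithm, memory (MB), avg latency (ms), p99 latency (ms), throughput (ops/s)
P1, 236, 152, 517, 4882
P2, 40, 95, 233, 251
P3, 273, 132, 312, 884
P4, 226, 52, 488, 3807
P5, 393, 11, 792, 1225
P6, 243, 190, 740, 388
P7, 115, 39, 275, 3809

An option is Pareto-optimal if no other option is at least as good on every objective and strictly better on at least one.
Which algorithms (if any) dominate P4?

P7

P7: memory 115≤226, avg latency 39≤52, p99 latency 275≤488, throughput 3809≥3807 — dominates P4.
Others (P1, P2, P3, P5, P6) are each worse than P4 on at least one objective.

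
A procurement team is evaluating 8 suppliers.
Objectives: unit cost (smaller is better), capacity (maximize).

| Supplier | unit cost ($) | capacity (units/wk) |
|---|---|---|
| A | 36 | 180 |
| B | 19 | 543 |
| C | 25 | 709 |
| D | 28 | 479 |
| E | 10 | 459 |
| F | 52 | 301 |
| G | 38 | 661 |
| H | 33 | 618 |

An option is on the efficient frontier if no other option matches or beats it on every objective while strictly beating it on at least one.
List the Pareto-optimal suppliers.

A: dominated by B (unit cost 19≤36, capacity 543≥180).
B: not dominated.
C: not dominated (best capacity).
D: dominated by B (unit cost 19≤28, capacity 543≥479).
E: not dominated (best unit cost).
F: dominated by B (unit cost 19≤52, capacity 543≥301).
G: dominated by C (unit cost 25≤38, capacity 709≥661).
H: dominated by C (unit cost 25≤33, capacity 709≥618).

B, C, E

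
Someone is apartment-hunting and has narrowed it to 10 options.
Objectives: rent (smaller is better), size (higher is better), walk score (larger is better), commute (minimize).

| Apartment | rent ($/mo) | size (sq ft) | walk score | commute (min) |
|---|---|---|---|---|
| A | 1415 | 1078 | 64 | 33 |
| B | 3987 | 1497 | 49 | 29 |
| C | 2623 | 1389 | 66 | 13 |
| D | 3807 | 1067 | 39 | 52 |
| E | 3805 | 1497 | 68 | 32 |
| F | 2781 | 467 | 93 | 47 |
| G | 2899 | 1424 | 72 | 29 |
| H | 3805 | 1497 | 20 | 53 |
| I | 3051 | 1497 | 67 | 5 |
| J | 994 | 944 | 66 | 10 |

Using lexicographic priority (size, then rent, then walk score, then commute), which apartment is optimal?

First maximize size: best is 1497, kept {B, E, H, I}.
Then minimize rent: best is 3051, kept {I}.

I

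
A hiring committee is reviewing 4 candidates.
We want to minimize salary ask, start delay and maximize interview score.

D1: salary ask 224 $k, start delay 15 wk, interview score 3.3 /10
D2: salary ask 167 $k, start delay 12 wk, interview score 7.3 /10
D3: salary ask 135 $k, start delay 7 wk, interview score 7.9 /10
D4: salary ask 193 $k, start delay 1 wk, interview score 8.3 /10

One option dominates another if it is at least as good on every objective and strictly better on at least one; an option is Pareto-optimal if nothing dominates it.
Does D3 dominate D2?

Yes

D3 vs D2: salary ask 135≤167, start delay 7≤12, interview score 7.9≥7.3 — D3 is at least as good on every objective with at least one strict improvement.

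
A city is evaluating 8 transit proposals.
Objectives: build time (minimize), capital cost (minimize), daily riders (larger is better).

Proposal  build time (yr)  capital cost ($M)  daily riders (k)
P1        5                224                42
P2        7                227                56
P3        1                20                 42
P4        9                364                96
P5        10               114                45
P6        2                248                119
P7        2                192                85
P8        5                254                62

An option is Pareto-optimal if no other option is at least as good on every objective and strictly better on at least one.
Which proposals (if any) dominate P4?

P6

P6: build time 2≤9, capital cost 248≤364, daily riders 119≥96 — dominates P4.
Others (P1, P2, P3, P5, P7, P8) are each worse than P4 on at least one objective.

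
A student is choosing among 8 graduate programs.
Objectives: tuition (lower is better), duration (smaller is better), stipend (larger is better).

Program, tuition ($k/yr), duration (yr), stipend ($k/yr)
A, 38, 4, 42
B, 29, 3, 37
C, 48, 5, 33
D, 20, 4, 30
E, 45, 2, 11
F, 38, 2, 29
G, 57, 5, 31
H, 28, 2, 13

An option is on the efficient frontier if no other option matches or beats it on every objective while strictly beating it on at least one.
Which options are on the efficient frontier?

A, B, D, F, H

A: not dominated (best stipend).
B: not dominated.
C: dominated by A (tuition 38≤48, duration 4≤5, stipend 42≥33).
D: not dominated (best tuition).
E: dominated by F (tuition 38≤45, duration 2≤2, stipend 29≥11).
F: not dominated.
G: dominated by A (tuition 38≤57, duration 4≤5, stipend 42≥31).
H: not dominated.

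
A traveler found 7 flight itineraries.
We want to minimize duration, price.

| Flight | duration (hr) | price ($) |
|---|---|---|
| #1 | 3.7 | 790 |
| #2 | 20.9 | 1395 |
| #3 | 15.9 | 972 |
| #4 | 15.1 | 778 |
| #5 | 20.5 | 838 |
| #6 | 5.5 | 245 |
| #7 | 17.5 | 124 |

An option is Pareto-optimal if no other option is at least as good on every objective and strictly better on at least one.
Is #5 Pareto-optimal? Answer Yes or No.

#1 vs #5: duration 3.7≤20.5, price 790≤838 — #1 is at least as good on every objective and strictly better on at least one, so #1 dominates #5.

No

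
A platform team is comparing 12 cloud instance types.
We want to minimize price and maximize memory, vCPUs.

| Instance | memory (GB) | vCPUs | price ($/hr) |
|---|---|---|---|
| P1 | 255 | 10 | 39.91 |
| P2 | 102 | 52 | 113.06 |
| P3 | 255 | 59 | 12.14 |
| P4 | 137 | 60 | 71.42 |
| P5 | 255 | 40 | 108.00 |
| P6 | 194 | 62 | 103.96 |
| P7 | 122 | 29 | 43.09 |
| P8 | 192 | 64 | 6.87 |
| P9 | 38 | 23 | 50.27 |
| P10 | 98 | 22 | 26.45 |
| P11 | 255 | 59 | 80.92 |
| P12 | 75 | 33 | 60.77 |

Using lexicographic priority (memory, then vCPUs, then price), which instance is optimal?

P3

First maximize memory: best is 255, kept {P1, P3, P5, P11}.
Then maximize vCPUs: best is 59, kept {P3, P11}.
Then minimize price: best is 12.14, kept {P3}.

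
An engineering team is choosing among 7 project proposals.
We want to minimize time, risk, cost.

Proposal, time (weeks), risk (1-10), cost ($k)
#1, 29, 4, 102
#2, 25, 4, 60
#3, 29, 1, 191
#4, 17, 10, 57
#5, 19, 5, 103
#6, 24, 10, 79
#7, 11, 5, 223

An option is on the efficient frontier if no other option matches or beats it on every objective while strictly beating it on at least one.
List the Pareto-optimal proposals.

#2, #3, #4, #5, #7

#1: dominated by #2 (time 25≤29, risk 4≤4, cost 60≤102).
#2: not dominated.
#3: not dominated (best risk).
#4: not dominated (best cost).
#5: not dominated.
#6: dominated by #4 (time 17≤24, risk 10≤10, cost 57≤79).
#7: not dominated (best time).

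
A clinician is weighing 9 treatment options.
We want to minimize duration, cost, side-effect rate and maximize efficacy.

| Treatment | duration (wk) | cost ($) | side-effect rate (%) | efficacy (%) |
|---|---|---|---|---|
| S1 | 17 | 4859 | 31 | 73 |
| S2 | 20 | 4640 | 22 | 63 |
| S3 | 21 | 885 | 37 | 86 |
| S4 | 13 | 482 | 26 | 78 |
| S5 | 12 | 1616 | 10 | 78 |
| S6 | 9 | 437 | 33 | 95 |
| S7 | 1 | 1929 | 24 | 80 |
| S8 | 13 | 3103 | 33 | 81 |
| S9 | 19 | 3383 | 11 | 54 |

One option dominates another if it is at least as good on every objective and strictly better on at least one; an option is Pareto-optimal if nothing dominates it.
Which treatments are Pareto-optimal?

S1: dominated by S4 (duration 13≤17, cost 482≤4859, side-effect rate 26≤31, efficacy 78≥73).
S2: dominated by S5 (duration 12≤20, cost 1616≤4640, side-effect rate 10≤22, efficacy 78≥63).
S3: dominated by S6 (duration 9≤21, cost 437≤885, side-effect rate 33≤37, efficacy 95≥86).
S4: not dominated.
S5: not dominated (best side-effect rate).
S6: not dominated (best cost).
S7: not dominated (best duration).
S8: dominated by S6 (duration 9≤13, cost 437≤3103, side-effect rate 33≤33, efficacy 95≥81).
S9: dominated by S5 (duration 12≤19, cost 1616≤3383, side-effect rate 10≤11, efficacy 78≥54).

S4, S5, S6, S7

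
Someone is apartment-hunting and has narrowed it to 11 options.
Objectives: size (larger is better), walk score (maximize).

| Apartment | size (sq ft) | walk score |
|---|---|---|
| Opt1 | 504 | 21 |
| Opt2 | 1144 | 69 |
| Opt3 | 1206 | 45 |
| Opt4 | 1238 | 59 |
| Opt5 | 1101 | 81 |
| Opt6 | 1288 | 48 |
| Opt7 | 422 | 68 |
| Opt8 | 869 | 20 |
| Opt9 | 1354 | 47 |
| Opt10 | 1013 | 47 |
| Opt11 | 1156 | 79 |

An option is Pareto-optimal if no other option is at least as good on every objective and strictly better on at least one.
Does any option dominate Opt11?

No

Opt1: worse on size (504 vs 1156).
Opt2: worse on size (1144 vs 1156).
Opt3: worse on walk score (45 vs 79).
Opt4: worse on walk score (59 vs 79).
Opt5: worse on size (1101 vs 1156).
Opt6: worse on walk score (48 vs 79).
Opt7: worse on size (422 vs 1156).
Opt8: worse on size (869 vs 1156).
Opt9: worse on walk score (47 vs 79).
Opt10: worse on size (1013 vs 1156).
No option is at least as good as Opt11 on every objective and strictly better on one.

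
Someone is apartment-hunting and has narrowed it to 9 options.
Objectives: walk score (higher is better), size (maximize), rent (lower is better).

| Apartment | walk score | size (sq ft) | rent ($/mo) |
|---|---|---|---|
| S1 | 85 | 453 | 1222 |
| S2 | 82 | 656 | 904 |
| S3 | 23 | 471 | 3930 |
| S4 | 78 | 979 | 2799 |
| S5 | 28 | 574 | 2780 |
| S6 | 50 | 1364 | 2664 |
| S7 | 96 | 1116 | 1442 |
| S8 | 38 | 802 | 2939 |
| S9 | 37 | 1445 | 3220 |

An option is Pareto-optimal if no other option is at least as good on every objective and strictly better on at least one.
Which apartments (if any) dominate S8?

S4: walk score 78≥38, size 979≥802, rent 2799≤2939 — dominates S8.
S6: walk score 50≥38, size 1364≥802, rent 2664≤2939 — dominates S8.
S7: walk score 96≥38, size 1116≥802, rent 1442≤2939 — dominates S8.
Others (S1, S2, S3, S5, S9) are each worse than S8 on at least one objective.

S4, S6, S7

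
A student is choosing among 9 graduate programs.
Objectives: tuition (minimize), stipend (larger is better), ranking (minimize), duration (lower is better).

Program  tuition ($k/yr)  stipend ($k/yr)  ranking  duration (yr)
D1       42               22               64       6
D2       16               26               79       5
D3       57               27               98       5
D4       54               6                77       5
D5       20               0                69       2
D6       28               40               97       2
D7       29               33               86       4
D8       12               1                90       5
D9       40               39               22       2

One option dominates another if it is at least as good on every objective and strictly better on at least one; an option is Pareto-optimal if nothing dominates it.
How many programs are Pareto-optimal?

D1: dominated by D9 (tuition 40≤42, stipend 39≥22, ranking 22≤64, duration 2≤6).
D2: not dominated.
D3: dominated by D6 (tuition 28≤57, stipend 40≥27, ranking 97≤98, duration 2≤5).
D4: dominated by D9 (tuition 40≤54, stipend 39≥6, ranking 22≤77, duration 2≤5).
D5: not dominated.
D6: not dominated (best stipend).
D7: not dominated.
D8: not dominated (best tuition).
D9: not dominated (best ranking).
Pareto-optimal: D2, D5, D6, D7, D8, D9 → 6.

6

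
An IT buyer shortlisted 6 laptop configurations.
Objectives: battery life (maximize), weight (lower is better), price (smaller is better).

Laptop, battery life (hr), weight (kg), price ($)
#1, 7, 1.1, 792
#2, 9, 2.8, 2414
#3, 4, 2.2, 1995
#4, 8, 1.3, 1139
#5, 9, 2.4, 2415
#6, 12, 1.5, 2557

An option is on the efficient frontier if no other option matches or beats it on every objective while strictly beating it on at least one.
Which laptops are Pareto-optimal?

#1, #2, #4, #5, #6

#1: not dominated (best weight).
#2: not dominated.
#3: dominated by #1 (battery life 7≥4, weight 1.1≤2.2, price 792≤1995).
#4: not dominated.
#5: not dominated.
#6: not dominated (best battery life).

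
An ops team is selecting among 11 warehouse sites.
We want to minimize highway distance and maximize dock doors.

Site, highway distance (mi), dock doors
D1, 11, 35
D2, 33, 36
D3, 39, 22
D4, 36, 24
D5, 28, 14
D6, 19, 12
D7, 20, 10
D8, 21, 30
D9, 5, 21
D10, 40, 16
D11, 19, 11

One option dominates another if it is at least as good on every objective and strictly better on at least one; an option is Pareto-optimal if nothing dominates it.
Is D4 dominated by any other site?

D1 vs D4: highway distance 11≤36, dock doors 35≥24 — D1 is at least as good on every objective and strictly better on at least one, so D1 dominates D4.

Yes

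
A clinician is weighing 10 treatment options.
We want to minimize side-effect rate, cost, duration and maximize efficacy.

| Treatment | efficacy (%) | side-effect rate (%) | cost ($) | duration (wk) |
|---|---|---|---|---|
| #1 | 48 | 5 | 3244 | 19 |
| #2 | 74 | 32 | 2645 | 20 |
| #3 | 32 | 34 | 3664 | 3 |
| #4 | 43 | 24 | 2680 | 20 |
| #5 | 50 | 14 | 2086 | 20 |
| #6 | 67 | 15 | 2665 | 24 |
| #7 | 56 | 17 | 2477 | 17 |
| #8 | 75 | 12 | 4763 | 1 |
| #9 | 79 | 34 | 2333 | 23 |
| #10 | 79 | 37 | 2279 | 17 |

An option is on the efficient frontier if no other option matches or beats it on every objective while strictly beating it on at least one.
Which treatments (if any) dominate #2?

#1: worse on efficacy (48 vs 74).
#3: worse on efficacy (32 vs 74).
#4: worse on efficacy (43 vs 74).
#5: worse on efficacy (50 vs 74).
#6: worse on efficacy (67 vs 74).
#7: worse on efficacy (56 vs 74).
#8: worse on cost (4763 vs 2645).
#9: worse on side-effect rate (34 vs 32).
#10: worse on side-effect rate (37 vs 32).
No option dominates #2.

none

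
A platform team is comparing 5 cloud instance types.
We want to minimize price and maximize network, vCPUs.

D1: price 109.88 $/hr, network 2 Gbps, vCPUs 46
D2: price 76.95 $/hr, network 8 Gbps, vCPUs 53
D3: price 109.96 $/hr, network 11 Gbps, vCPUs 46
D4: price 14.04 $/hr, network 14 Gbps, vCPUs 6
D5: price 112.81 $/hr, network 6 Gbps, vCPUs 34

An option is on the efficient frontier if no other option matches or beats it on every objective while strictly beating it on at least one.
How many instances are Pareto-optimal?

3

D1: dominated by D2 (price 76.95≤109.88, network 8≥2, vCPUs 53≥46).
D2: not dominated (best vCPUs).
D3: not dominated.
D4: not dominated (best price).
D5: dominated by D2 (price 76.95≤112.81, network 8≥6, vCPUs 53≥34).
Pareto-optimal: D2, D3, D4 → 3.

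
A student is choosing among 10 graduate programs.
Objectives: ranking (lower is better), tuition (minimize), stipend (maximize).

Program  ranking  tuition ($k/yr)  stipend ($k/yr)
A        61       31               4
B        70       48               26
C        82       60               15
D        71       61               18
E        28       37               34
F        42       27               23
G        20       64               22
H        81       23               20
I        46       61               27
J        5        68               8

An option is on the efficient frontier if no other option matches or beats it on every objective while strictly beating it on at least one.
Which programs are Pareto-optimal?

E, F, G, H, J

A: dominated by F (ranking 42≤61, tuition 27≤31, stipend 23≥4).
B: dominated by E (ranking 28≤70, tuition 37≤48, stipend 34≥26).
C: dominated by B (ranking 70≤82, tuition 48≤60, stipend 26≥15).
D: dominated by B (ranking 70≤71, tuition 48≤61, stipend 26≥18).
E: not dominated (best stipend).
F: not dominated.
G: not dominated.
H: not dominated (best tuition).
I: dominated by E (ranking 28≤46, tuition 37≤61, stipend 34≥27).
J: not dominated (best ranking).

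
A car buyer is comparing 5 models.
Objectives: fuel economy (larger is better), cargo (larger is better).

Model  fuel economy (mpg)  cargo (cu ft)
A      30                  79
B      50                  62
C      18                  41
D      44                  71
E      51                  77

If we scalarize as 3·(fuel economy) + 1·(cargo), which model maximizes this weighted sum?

A: 3·30 + 1·79 = 169
B: 3·50 + 1·62 = 212
C: 3·18 + 1·41 = 95
D: 3·44 + 1·71 = 203
E: 3·51 + 1·77 = 230
Highest: E at 230.

E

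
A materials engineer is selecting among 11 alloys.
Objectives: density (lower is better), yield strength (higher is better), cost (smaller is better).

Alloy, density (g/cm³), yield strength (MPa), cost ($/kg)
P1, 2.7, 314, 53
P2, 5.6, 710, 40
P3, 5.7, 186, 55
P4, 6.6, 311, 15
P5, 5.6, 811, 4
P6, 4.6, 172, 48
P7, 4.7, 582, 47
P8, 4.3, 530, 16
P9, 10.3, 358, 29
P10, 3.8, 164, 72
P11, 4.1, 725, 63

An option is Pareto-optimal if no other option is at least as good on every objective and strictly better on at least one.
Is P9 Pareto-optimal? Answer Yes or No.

No

P5 vs P9: density 5.6≤10.3, yield strength 811≥358, cost 4≤29 — P5 is at least as good on every objective and strictly better on at least one, so P5 dominates P9.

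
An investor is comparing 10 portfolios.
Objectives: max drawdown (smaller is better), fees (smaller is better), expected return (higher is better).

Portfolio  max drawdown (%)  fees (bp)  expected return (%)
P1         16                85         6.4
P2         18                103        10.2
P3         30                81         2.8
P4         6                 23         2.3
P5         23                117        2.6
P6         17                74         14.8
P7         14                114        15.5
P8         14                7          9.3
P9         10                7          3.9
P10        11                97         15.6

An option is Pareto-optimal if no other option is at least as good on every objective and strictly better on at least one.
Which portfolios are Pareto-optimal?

P4, P6, P8, P9, P10

P1: dominated by P8 (max drawdown 14≤16, fees 7≤85, expected return 9.3≥6.4).
P2: dominated by P6 (max drawdown 17≤18, fees 74≤103, expected return 14.8≥10.2).
P3: dominated by P6 (max drawdown 17≤30, fees 74≤81, expected return 14.8≥2.8).
P4: not dominated (best max drawdown).
P5: dominated by P1 (max drawdown 16≤23, fees 85≤117, expected return 6.4≥2.6).
P6: not dominated.
P7: dominated by P10 (max drawdown 11≤14, fees 97≤114, expected return 15.6≥15.5).
P8: not dominated.
P9: not dominated.
P10: not dominated (best expected return).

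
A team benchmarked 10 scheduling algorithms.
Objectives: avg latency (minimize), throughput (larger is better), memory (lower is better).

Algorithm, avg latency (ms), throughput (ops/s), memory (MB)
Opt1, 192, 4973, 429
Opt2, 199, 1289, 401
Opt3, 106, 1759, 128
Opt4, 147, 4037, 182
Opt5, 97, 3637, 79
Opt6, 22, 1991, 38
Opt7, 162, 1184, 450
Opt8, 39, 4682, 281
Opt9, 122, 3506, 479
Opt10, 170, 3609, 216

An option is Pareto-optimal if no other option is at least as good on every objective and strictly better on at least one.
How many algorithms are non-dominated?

5

Opt1: not dominated (best throughput).
Opt2: dominated by Opt3 (avg latency 106≤199, throughput 1759≥1289, memory 128≤401).
Opt3: dominated by Opt5 (avg latency 97≤106, throughput 3637≥1759, memory 79≤128).
Opt4: not dominated.
Opt5: not dominated.
Opt6: not dominated (best avg latency).
Opt7: dominated by Opt3 (avg latency 106≤162, throughput 1759≥1184, memory 128≤450).
Opt8: not dominated.
Opt9: dominated by Opt5 (avg latency 97≤122, throughput 3637≥3506, memory 79≤479).
Opt10: dominated by Opt4 (avg latency 147≤170, throughput 4037≥3609, memory 182≤216).
Pareto-optimal: Opt1, Opt4, Opt5, Opt6, Opt8 → 5.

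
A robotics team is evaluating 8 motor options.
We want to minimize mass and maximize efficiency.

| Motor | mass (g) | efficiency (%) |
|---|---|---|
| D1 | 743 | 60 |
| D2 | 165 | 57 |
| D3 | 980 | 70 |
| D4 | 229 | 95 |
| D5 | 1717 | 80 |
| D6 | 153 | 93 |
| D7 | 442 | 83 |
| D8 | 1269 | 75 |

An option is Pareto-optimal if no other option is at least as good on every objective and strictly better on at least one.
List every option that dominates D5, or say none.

D4, D6, D7

D4: mass 229≤1717, efficiency 95≥80 — dominates D5.
D6: mass 153≤1717, efficiency 93≥80 — dominates D5.
D7: mass 442≤1717, efficiency 83≥80 — dominates D5.
Others (D1, D2, D3, D8) are each worse than D5 on at least one objective.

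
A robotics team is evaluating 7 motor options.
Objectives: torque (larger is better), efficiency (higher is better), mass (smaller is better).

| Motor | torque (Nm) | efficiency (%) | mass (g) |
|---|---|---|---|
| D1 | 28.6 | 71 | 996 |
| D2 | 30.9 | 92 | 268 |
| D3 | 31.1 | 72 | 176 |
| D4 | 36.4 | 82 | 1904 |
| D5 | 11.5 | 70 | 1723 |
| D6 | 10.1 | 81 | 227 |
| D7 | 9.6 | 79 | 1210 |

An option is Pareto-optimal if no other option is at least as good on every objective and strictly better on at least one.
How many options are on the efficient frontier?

D1: dominated by D2 (torque 30.9≥28.6, efficiency 92≥71, mass 268≤996).
D2: not dominated (best efficiency).
D3: not dominated (best mass).
D4: not dominated (best torque).
D5: dominated by D1 (torque 28.6≥11.5, efficiency 71≥70, mass 996≤1723).
D6: not dominated.
D7: dominated by D2 (torque 30.9≥9.6, efficiency 92≥79, mass 268≤1210).
Pareto-optimal: D2, D3, D4, D6 → 4.

4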